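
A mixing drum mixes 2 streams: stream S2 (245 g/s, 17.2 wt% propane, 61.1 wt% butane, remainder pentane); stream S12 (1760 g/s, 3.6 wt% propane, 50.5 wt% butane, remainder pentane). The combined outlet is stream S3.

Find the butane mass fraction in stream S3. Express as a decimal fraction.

0.518

Total flow out = 245 + 1760 = 2005 g/s.
butane in = 245×0.611 + 1760×0.505 = 1038.5 g/s.
butane mass fraction in S3 = 1038.5/2005 = 0.518.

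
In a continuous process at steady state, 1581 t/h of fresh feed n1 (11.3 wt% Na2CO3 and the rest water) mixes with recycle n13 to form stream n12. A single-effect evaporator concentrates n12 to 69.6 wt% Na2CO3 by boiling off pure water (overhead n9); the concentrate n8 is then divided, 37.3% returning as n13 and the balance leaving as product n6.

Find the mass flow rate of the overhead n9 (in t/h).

1324 t/h

Overall Na2CO3 balance (none leaves overhead): Na2CO3 in fresh feed = Na2CO3 in product, i.e. 1581×0.113 = (1−0.373)·n8·0.696.
n8 = 178.65/(0.696×0.627) = 409.39 t/h.
Recycle n13 = 0.373×409.39 = 152.7 t/h.
Combined feed n12 = 1581 + 152.7 = 1733.7 t/h.
Overhead n9 = n12 − n8 = 1733.7 − 409.39 = 1324.3 t/h.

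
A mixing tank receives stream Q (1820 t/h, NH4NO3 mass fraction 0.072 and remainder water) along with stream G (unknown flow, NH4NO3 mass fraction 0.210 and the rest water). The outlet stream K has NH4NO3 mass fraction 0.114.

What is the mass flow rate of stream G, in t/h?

796.3 t/h

Let G be the unknown flow. Total out = 1820 + G.
NH4NO3 balance: 131.04 + 0.210·G = 0.114·(1820 + G)
(0.210 − 0.114)·G = 0.114×1820 − 131.04 = 76.44
G = 76.44 / 0.096 = 796.25 t/h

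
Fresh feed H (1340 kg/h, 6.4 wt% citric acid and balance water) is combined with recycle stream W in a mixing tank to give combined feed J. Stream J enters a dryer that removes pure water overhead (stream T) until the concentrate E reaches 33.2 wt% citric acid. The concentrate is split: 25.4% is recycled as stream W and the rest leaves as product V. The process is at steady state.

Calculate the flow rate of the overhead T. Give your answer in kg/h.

Overall citric acid balance (none leaves overhead): citric acid in fresh feed = citric acid in product, i.e. 1340×0.064 = (1−0.254)·E·0.332.
E = 85.76/(0.332×0.746) = 346.26 kg/h.
Recycle W = 0.254×346.26 = 87.951 kg/h.
Combined feed J = 1340 + 87.951 = 1428 kg/h.
Overhead T = J − E = 1428 − 346.26 = 1081.7 kg/h.

1082 kg/h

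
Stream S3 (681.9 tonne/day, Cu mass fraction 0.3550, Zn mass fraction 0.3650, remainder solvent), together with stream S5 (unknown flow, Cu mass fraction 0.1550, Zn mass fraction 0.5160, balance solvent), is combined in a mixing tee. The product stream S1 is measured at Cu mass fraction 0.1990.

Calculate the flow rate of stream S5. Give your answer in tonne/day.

Let S5 be the unknown flow. Total out = 681.9 + S5.
Cu balance: 242.07 + 0.155·S5 = 0.199·(681.9 + S5)
(0.155 − 0.199)·S5 = 0.199×681.9 − 242.07 = -106.38
S5 = -106.38 / -0.044 = 2417.6 tonne/day

2418 tonne/day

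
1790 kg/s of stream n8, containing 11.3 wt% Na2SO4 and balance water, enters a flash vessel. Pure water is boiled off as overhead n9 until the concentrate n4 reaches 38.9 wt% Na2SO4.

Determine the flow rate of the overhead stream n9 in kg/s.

1270 kg/s

Na2SO4 is conserved: 1790×0.113 = 202.27 kg/s all reports to the concentrate.
Concentrate = 202.27/(target fraction) = 519.97 kg/s.
Overhead = 1790 − 519.97 = 1270 kg/s.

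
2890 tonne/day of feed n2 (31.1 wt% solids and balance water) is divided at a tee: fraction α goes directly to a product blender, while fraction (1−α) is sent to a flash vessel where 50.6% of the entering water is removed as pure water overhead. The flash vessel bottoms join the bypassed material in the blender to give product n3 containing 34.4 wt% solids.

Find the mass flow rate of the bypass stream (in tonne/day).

All 2890×0.311 = 898.79 tonne/day of solids reaches n3, so n3 = 898.79/0.344 = 2612.8 tonne/day and vapour = 277.24 tonne/day.
The evaporator receives (1−α)·2890 of feed at 0.689 water and removes 0.506 of that water:
0.506×0.689×(1−α)×2890 = 277.24
(1−α) = 277.24/1007.6 = 0.2752;  α = 0.7248.
Bypass flow = 0.7248×2890 = 2094.8 tonne/day.

2095 tonne/day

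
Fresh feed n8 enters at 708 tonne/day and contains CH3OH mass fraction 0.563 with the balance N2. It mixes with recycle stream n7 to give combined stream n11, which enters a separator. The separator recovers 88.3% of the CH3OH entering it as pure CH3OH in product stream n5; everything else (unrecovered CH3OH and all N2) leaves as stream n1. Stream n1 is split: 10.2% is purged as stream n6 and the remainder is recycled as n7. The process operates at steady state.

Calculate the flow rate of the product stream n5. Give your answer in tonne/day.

CH3OH in n11: m_A = 708×0.563 + (1−0.102)·(1−0.883)·m_A, so m_A = 398.6/0.8949 = 445.4 tonne/day.
Product n5 = 0.883×445.4 = 393.29 tonne/day.

393.3 tonne/day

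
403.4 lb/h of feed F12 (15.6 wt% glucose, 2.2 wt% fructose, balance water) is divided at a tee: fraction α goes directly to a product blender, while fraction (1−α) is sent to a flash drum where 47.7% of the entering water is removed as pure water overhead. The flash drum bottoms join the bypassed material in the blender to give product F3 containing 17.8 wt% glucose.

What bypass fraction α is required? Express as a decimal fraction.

All 403.4×0.156 = 62.93 lb/h of glucose reaches F3, so F3 = 62.93/0.178 = 353.54 lb/h and vapour = 49.858 lb/h.
The evaporator receives (1−α)·403.4 of feed at 0.822 water and removes 0.477 of that water:
0.477×0.822×(1−α)×403.4 = 49.858
(1−α) = 49.858/158.17 = 0.3152;  α = 0.6848.

0.685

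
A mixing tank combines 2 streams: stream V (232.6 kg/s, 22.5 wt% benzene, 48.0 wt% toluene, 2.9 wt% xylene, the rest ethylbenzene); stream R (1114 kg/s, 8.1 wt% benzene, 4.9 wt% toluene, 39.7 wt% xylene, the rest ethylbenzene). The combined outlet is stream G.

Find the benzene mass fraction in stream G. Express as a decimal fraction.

Total flow out = 232.6 + 1114 = 1346.6 kg/s.
benzene in = 232.6×0.225 + 1114×0.081 = 142.57 kg/s.
benzene mass fraction in G = 142.57/1346.6 = 0.106.

0.106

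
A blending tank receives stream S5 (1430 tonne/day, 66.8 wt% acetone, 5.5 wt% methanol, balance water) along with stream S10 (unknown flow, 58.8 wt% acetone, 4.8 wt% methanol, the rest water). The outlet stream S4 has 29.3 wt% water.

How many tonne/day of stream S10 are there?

Let S10 be the unknown flow. Total out = 1430 + S10.
water balance: 396.11 + 0.364·S10 = 0.293·(1430 + S10)
(0.364 − 0.293)·S10 = 0.293×1430 − 396.11 = 22.88
S10 = 22.88 / 0.071 = 322.25 tonne/day

322.3 tonne/day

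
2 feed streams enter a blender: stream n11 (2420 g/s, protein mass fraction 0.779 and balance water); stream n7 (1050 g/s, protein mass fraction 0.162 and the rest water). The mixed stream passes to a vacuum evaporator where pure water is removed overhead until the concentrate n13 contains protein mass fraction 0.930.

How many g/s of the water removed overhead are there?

protein entering = 2420×0.779 + 1050×0.162 = 2055.3 g/s.
All protein reports to n13, so n13 = 2055.3/0.930 = 2210 g/s.
Total feed = 3470 g/s; overhead = 3470 − 2210 = 1260 g/s.

1260 g/s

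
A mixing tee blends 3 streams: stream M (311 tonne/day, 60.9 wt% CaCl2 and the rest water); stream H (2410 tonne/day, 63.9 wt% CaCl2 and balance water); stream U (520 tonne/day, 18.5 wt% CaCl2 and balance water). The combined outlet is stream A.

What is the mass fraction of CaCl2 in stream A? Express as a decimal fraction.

Total flow out = 311 + 2410 + 520 = 3241 tonne/day.
CaCl2 in = 311×0.609 + 2410×0.639 + 520×0.185 = 1825.6 tonne/day.
CaCl2 mass fraction in A = 1825.6/3241 = 0.563.

0.563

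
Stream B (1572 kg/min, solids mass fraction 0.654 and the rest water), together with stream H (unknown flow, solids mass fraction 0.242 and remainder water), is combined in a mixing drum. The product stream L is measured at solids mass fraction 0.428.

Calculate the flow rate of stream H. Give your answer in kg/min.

1910 kg/min

Let H be the unknown flow. Total out = 1572 + H.
solids balance: 1028.1 + 0.242·H = 0.428·(1572 + H)
(0.242 − 0.428)·H = 0.428×1572 − 1028.1 = -355.27
H = -355.27 / -0.186 = 1910.1 kg/min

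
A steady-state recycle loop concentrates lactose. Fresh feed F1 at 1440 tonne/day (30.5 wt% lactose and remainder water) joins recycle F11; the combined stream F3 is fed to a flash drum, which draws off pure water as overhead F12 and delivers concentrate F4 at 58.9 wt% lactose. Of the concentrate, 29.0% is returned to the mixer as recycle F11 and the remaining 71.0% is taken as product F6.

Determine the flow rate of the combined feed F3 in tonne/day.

1745 tonne/day

Overall lactose balance (none leaves overhead): lactose in fresh feed = lactose in product, i.e. 1440×0.305 = (1−0.290)·F4·0.589.
F4 = 439.2/(0.589×0.710) = 1050.2 tonne/day.
Recycle F11 = 0.290×1050.2 = 304.57 tonne/day.
Combined feed F3 = 1440 + 304.57 = 1744.6 tonne/day.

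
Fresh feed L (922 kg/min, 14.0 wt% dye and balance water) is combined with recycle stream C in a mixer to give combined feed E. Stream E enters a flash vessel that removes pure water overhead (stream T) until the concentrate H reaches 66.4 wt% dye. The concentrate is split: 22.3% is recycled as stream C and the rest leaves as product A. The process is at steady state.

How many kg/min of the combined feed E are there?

Overall dye balance (none leaves overhead): dye in fresh feed = dye in product, i.e. 922×0.140 = (1−0.223)·H·0.664.
H = 129.08/(0.664×0.777) = 250.19 kg/min.
Recycle C = 0.223×250.19 = 55.792 kg/min.
Combined feed E = 922 + 55.792 = 977.79 kg/min.

977.8 kg/min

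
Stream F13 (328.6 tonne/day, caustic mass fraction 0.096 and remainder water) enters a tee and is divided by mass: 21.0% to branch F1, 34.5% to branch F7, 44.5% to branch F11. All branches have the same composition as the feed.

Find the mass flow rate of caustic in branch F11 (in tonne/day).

14.04 tonne/day

Branch F11 total = 0.445×328.6 = 146.23 tonne/day.
caustic in F11 = 0.096×146.23 = 14.038 tonne/day.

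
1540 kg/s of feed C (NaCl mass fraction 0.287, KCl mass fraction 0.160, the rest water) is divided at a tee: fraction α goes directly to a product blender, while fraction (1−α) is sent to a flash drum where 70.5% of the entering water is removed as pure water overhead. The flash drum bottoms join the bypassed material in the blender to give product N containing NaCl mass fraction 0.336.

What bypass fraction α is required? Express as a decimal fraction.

All 1540×0.287 = 441.98 kg/s of NaCl reaches N, so N = 441.98/0.336 = 1315.4 kg/s and vapour = 224.58 kg/s.
The evaporator receives (1−α)·1540 of feed at 0.553 water and removes 0.705 of that water:
0.705×0.553×(1−α)×1540 = 224.58
(1−α) = 224.58/600.39 = 0.3741;  α = 0.6259.

0.626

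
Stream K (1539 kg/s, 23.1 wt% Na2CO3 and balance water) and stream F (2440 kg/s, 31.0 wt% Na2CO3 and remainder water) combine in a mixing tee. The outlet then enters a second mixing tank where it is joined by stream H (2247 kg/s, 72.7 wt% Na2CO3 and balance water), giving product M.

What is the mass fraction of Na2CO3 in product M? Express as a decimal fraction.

0.4410

Overall, product flow = 6226 kg/s.
Na2CO3 in = 1539×0.231 + 2440×0.310 + 2247×0.727 = 2745.5 kg/s.
Na2CO3 fraction in M = 0.4410.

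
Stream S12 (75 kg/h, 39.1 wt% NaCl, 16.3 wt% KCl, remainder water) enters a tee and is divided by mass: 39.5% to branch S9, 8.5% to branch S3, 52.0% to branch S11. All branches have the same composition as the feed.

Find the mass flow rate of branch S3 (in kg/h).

6.375 kg/h

Branch S3 flow = 0.085×75 = 6.375 kg/h.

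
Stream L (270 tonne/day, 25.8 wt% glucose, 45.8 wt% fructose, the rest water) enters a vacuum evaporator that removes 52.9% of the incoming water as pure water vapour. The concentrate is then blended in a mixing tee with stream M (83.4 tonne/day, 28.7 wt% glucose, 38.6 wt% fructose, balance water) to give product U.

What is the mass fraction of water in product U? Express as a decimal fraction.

Vapour removed = 0.529×0.284×270 = 40.564 tonne/day; concentrate = 229.44 tonne/day.
water reaching the mixer = 36.116 (from concentrate) + 83.4×0.327 = 63.388 tonne/day.
Product flow = 229.44 + 83.4 = 312.84 tonne/day; water fraction = 0.2026.

0.2026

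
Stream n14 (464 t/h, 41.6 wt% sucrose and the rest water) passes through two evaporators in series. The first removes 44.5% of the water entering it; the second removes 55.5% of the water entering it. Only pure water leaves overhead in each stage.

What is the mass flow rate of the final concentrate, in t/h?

water in feed = 464×0.584 = 270.98 t/h.
After stage 1: water left = (1−0.445)×270.98 = 150.39; stream total = 343.42 t/h.
After stage 2: water left = (1−0.555)×150.39 = 66.924; final concentrate = 259.95 t/h.

259.9 t/h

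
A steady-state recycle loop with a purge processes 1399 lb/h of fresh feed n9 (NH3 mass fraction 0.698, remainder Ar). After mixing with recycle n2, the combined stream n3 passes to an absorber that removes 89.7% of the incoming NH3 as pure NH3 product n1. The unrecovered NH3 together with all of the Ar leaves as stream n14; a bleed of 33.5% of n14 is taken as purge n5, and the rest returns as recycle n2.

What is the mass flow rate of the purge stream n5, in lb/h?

Ar enters only via n9 and leaves only via the purge: 1399×0.302 = 0.335×(Ar in n14), and the absorber passes all Ar, so Ar in n3 = Ar in n14 = 1261.2 lb/h.
NH3 in n3: m_A = 1399×0.698 + (1−0.335)·(1−0.897)·m_A, so m_A = 976.5/0.9315 = 1048.3 lb/h.
n14 = (1−0.897)×1048.3 + 1261.2 = 1369.2 lb/h.
Purge n5 = 0.335×1369.2 = 458.67 lb/h.

458.7 lb/h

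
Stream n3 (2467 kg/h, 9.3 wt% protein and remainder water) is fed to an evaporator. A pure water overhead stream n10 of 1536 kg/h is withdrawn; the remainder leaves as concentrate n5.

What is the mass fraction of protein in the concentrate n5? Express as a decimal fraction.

protein is not removed: 2467×0.093 = 229.43 kg/h of protein enters n5.
Concentrate = 2467 − 1536 = 931 kg/h.
Mass fraction = 229.43/931 = 0.2464.

0.2464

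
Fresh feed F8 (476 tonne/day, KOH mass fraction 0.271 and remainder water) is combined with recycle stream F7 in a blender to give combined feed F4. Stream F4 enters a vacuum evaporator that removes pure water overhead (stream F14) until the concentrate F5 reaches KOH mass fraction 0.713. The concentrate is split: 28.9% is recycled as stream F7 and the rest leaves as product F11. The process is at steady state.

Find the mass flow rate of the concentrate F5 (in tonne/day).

254.5 tonne/day

Overall KOH balance (none leaves overhead): KOH in fresh feed = KOH in product, i.e. 476×0.271 = (1−0.289)·F5·0.713.
F5 = 129/(0.713×0.711) = 254.46 tonne/day.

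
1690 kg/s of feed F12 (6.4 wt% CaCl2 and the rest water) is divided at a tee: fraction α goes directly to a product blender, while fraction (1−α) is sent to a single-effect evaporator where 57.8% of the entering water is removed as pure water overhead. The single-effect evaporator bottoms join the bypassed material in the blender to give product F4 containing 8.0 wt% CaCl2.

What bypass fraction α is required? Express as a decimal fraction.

All 1690×0.064 = 108.16 kg/s of CaCl2 reaches F4, so F4 = 108.16/0.080 = 1352 kg/s and vapour = 338 kg/s.
The evaporator receives (1−α)·1690 of feed at 0.936 water and removes 0.578 of that water:
0.578×0.936×(1−α)×1690 = 338
(1−α) = 338/914.3 = 0.3697;  α = 0.6303.

0.630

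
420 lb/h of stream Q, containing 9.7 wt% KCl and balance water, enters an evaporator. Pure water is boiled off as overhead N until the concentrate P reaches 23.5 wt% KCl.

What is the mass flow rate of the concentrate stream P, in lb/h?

173.4 lb/h

KCl is conserved: 420×0.097 = 40.74 lb/h all reports to the concentrate.
Concentrate = 40.74/(target fraction) = 173.36 lb/h.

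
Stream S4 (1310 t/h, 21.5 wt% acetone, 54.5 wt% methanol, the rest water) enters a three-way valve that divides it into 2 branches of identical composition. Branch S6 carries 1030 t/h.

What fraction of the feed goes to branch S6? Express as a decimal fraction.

0.786

Fraction to S6 = 1030/1310 = 0.7863.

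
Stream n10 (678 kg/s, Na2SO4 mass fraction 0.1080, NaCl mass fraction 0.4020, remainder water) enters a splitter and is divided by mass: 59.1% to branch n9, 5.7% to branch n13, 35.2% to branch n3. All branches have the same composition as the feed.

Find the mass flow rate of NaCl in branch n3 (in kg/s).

95.94 kg/s

Branch n3 total = 0.352×678 = 238.66 kg/s.
NaCl in n3 = 0.402×238.66 = 95.94 kg/s.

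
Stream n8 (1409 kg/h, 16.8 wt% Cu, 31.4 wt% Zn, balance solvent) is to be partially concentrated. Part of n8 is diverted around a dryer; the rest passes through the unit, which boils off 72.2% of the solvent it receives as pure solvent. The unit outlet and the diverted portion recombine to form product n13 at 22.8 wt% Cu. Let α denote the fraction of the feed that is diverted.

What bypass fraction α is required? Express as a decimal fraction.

All 1409×0.168 = 236.71 kg/h of Cu reaches n13, so n13 = 236.71/0.228 = 1038.2 kg/h and vapour = 370.79 kg/h.
The evaporator receives (1−α)·1409 of feed at 0.518 solvent and removes 0.722 of that solvent:
0.722×0.518×(1−α)×1409 = 370.79
(1−α) = 370.79/526.96 = 0.7036;  α = 0.2964.

0.296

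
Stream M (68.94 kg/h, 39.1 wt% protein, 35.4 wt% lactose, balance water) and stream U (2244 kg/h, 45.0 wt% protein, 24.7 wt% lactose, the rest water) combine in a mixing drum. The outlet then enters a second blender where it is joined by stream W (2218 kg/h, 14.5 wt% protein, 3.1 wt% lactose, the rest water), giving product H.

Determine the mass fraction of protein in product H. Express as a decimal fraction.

Overall, product flow = 4530.9 kg/h.
protein in = 68.94×0.391 + 2244×0.450 + 2218×0.145 = 1358.4 kg/h.
protein fraction in H = 0.300.

0.300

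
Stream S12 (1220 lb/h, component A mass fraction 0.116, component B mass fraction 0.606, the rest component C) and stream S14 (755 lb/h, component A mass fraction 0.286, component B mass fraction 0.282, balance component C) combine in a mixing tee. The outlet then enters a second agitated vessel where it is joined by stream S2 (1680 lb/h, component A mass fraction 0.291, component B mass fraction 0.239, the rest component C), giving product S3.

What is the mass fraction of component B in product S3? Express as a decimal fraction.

0.370

Overall, product flow = 3655 lb/h.
component B in = 1220×0.606 + 755×0.282 + 1680×0.239 = 1353.8 lb/h.
component B fraction in S3 = 0.370.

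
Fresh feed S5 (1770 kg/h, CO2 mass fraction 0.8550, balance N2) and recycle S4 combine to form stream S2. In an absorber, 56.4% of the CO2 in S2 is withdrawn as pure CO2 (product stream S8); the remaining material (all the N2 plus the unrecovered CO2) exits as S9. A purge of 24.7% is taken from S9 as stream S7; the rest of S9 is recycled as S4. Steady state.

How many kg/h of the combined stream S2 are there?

3292 kg/h

N2 enters only via S5 and leaves only via the purge: 1770×0.145 = 0.247×(N2 in S9), and the absorber passes all N2, so N2 in S2 = N2 in S9 = 1039.1 kg/h.
CO2 in S2: m_A = 1770×0.855 + (1−0.247)·(1−0.564)·m_A, so m_A = 1513.3/0.6717 = 2253 kg/h.
S2 = 2253 + 1039.1 = 3292.1 kg/h.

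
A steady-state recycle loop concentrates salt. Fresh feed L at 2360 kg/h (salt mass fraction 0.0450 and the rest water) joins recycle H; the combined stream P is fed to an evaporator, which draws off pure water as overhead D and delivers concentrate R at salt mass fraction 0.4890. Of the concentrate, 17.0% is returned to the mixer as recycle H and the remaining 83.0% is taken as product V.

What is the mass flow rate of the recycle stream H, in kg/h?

44.48 kg/h

Overall salt balance (none leaves overhead): salt in fresh feed = salt in product, i.e. 2360×0.045 = (1−0.170)·R·0.489.
R = 106.2/(0.489×0.830) = 261.66 kg/h.
Recycle H = 0.170×261.66 = 44.482 kg/h.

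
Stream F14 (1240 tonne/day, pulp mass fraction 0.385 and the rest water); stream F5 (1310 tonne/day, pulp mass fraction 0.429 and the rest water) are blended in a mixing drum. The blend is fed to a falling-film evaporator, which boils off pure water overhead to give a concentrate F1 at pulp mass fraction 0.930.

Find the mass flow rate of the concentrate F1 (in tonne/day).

1118 tonne/day

pulp entering = 1240×0.385 + 1310×0.429 = 1039.4 tonne/day.
All pulp reports to F1, so F1 = 1039.4/0.930 = 1117.6 tonne/day.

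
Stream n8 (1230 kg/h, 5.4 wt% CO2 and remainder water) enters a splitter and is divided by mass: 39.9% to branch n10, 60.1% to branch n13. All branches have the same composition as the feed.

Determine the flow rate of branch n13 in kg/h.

739.2 kg/h

Branch n13 flow = 0.601×1230 = 739.23 kg/h.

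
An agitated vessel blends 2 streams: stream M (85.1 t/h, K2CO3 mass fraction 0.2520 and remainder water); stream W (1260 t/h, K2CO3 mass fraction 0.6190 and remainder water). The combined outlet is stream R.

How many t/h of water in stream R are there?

543.7 t/h

water out = water in = 85.1×0.748 + 1260×0.381 = 543.71 t/h.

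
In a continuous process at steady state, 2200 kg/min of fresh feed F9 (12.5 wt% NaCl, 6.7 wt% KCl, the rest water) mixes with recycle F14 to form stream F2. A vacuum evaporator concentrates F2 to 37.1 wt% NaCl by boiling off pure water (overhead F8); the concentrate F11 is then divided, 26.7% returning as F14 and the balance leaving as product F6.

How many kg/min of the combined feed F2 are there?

2470 kg/min

Overall NaCl balance (none leaves overhead): NaCl in fresh feed = NaCl in product, i.e. 2200×0.125 = (1−0.267)·F11·0.371.
F11 = 275/(0.371×0.733) = 1011.2 kg/min.
Recycle F14 = 0.267×1011.2 = 270 kg/min.
Combined feed F2 = 2200 + 270 = 2470 kg/min.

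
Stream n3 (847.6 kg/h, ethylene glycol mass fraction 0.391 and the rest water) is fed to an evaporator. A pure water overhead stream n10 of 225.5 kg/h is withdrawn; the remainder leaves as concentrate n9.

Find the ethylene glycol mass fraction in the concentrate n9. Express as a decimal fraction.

0.533

ethylene glycol is not removed: 847.6×0.391 = 331.41 kg/h of ethylene glycol enters n9.
Concentrate = 847.6 − 225.5 = 622.1 kg/h.
Mass fraction = 331.41/622.1 = 0.533.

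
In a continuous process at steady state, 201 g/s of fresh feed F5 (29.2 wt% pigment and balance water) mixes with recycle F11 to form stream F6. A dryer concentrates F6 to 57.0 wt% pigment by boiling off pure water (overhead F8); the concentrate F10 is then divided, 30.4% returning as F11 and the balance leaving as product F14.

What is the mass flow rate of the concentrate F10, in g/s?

Overall pigment balance (none leaves overhead): pigment in fresh feed = pigment in product, i.e. 201×0.292 = (1−0.304)·F10·0.570.
F10 = 58.692/(0.570×0.696) = 147.94 g/s.

147.9 g/s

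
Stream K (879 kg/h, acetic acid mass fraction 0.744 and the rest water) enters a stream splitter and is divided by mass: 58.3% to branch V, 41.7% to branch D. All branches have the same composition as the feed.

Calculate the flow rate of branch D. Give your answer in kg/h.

Branch D flow = 0.417×879 = 366.54 kg/h.

366.5 kg/h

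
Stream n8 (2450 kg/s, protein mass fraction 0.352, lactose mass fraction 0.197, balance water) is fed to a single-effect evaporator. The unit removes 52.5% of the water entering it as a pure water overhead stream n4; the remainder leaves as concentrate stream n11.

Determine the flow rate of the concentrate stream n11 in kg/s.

1870 kg/s

water entering = 2450×0.451 = 1105 kg/s; overhead removed = 0.525×1105 = 580.1 kg/s.
Concentrate = 2450 − 580.1 = 1869.9 kg/s.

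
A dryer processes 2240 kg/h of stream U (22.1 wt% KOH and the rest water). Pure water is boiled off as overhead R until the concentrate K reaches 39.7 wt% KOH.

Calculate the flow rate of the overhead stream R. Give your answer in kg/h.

993 kg/h

KOH is conserved: 2240×0.221 = 495.04 kg/h all reports to the concentrate.
Concentrate = 495.04/(target fraction) = 1247 kg/h.
Overhead = 2240 − 1247 = 993.05 kg/h.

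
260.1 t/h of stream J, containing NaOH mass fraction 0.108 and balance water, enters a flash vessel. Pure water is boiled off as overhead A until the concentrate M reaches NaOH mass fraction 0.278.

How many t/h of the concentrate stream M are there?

NaOH is conserved: 260.1×0.108 = 28.091 t/h all reports to the concentrate.
Concentrate = 28.091/(target fraction) = 101.05 t/h.

101 t/h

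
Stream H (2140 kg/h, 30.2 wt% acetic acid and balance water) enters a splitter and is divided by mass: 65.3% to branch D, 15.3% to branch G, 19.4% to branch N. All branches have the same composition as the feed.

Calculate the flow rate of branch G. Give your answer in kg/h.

Branch G flow = 0.153×2140 = 327.42 kg/h.

327.4 kg/h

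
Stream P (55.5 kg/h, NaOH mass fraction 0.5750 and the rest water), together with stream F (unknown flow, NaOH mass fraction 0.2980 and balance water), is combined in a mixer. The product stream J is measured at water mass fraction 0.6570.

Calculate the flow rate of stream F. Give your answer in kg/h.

Let F be the unknown flow. Total out = 55.5 + F.
water balance: 23.587 + 0.702·F = 0.657·(55.5 + F)
(0.702 − 0.657)·F = 0.657×55.5 − 23.587 = 12.876
F = 12.876 / 0.045 = 286.13 kg/h

286.1 kg/h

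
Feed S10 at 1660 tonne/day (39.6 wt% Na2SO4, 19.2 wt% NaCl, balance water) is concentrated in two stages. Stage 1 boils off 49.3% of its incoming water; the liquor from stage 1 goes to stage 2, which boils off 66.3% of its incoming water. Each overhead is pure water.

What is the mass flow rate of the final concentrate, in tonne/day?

water in feed = 1660×0.412 = 683.92 tonne/day.
After stage 1: water left = (1−0.493)×683.92 = 346.75; stream total = 1322.8 tonne/day.
After stage 2: water left = (1−0.663)×346.75 = 116.85; final concentrate = 1092.9 tonne/day.

1093 tonne/day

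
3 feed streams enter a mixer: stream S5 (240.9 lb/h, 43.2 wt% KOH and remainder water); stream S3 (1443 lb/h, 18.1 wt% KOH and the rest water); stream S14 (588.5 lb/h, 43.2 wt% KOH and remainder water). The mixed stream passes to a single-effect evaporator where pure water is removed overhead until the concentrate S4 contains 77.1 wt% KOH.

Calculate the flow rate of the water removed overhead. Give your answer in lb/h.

KOH entering = 240.9×0.432 + 1443×0.181 + 588.5×0.432 = 619.48 lb/h.
All KOH reports to S4, so S4 = 619.48/0.771 = 803.48 lb/h.
Total feed = 2272.4 lb/h; overhead = 2272.4 − 803.48 = 1468.9 lb/h.

1469 lb/h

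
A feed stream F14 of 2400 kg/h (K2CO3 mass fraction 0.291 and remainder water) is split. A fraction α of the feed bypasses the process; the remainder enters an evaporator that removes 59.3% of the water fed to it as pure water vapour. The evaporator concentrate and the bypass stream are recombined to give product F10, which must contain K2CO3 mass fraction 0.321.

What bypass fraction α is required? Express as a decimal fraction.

All 2400×0.291 = 698.4 kg/h of K2CO3 reaches F10, so F10 = 698.4/0.321 = 2175.7 kg/h and vapour = 224.3 kg/h.
The evaporator receives (1−α)·2400 of feed at 0.709 water and removes 0.593 of that water:
0.593×0.709×(1−α)×2400 = 224.3
(1−α) = 224.3/1009 = 0.2223;  α = 0.7777.

0.778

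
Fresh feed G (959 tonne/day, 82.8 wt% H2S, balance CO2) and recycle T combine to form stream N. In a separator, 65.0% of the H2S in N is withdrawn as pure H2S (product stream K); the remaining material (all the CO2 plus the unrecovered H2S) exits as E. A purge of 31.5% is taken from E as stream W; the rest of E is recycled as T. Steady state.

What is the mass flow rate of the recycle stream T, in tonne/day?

609.1 tonne/day

CO2 enters only via G and leaves only via the purge: 959×0.172 = 0.315×(CO2 in E), and the separator passes all CO2, so CO2 in N = CO2 in E = 523.64 tonne/day.
H2S in N: m_A = 959×0.828 + (1−0.315)·(1−0.650)·m_A, so m_A = 794.05/0.7602 = 1044.5 tonne/day.
E = (1−0.650)×1044.5 + 523.64 = 889.21 tonne/day.
Recycle T = (1−0.315)×889.21 = 609.11 tonne/day.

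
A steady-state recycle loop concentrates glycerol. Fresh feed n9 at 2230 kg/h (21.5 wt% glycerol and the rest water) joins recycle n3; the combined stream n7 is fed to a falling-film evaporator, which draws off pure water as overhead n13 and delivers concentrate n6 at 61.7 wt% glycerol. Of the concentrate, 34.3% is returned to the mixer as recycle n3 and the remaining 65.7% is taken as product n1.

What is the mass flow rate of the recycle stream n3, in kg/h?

405.7 kg/h

Overall glycerol balance (none leaves overhead): glycerol in fresh feed = glycerol in product, i.e. 2230×0.215 = (1−0.343)·n6·0.617.
n6 = 479.45/(0.617×0.657) = 1182.7 kg/h.
Recycle n3 = 0.343×1182.7 = 405.68 kg/h.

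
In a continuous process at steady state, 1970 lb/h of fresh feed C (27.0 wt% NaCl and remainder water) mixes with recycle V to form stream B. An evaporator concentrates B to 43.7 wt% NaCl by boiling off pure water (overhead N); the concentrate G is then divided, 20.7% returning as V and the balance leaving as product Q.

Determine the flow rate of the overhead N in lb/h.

Overall NaCl balance (none leaves overhead): NaCl in fresh feed = NaCl in product, i.e. 1970×0.270 = (1−0.207)·G·0.437.
G = 531.9/(0.437×0.793) = 1534.9 lb/h.
Recycle V = 0.207×1534.9 = 317.72 lb/h.
Combined feed B = 1970 + 317.72 = 2287.7 lb/h.
Overhead N = B − G = 2287.7 − 1534.9 = 752.84 lb/h.

752.8 lb/h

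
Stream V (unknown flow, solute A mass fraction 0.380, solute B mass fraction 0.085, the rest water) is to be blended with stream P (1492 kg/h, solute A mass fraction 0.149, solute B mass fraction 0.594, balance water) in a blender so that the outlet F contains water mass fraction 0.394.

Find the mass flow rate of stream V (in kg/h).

1450 kg/h

Let V be the unknown flow. Total out = 1492 + V.
water balance: 383.44 + 0.535·V = 0.394·(1492 + V)
(0.535 − 0.394)·V = 0.394×1492 − 383.44 = 204.4
V = 204.4 / 0.141 = 1449.7 kg/h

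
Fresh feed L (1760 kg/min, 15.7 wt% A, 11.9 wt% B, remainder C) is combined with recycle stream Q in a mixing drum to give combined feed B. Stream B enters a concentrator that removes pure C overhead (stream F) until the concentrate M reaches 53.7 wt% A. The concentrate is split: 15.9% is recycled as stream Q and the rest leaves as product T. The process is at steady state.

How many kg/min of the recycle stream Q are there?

97.28 kg/min

Overall A balance (none leaves overhead): A in fresh feed = A in product, i.e. 1760×0.157 = (1−0.159)·M·0.537.
M = 276.32/(0.537×0.841) = 611.85 kg/min.
Recycle Q = 0.159×611.85 = 97.283 kg/min.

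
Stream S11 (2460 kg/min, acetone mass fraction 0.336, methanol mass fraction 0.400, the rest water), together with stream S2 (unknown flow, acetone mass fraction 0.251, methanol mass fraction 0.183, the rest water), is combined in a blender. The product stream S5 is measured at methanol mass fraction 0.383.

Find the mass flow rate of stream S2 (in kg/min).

209.1 kg/min

Let S2 be the unknown flow. Total out = 2460 + S2.
methanol balance: 984 + 0.183·S2 = 0.383·(2460 + S2)
(0.183 − 0.383)·S2 = 0.383×2460 − 984 = -41.82
S2 = -41.82 / -0.200 = 209.1 kg/min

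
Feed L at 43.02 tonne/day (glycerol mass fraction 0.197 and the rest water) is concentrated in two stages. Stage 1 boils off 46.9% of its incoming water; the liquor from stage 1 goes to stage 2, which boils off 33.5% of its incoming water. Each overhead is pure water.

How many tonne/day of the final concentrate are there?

20.67 tonne/day

water in feed = 43.02×0.803 = 34.545 tonne/day.
After stage 1: water left = (1−0.469)×34.545 = 18.343; stream total = 26.818 tonne/day.
After stage 2: water left = (1−0.335)×18.343 = 12.198; final concentrate = 20.673 tonne/day.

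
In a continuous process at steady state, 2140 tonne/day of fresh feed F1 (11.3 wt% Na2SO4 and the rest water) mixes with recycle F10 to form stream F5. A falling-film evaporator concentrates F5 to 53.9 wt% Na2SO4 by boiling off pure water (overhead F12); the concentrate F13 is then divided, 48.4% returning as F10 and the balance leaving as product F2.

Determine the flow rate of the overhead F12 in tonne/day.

Overall Na2SO4 balance (none leaves overhead): Na2SO4 in fresh feed = Na2SO4 in product, i.e. 2140×0.113 = (1−0.484)·F13·0.539.
F13 = 241.82/(0.539×0.516) = 869.47 tonne/day.
Recycle F10 = 0.484×869.47 = 420.82 tonne/day.
Combined feed F5 = 2140 + 420.82 = 2560.8 tonne/day.
Overhead F12 = F5 − F13 = 2560.8 − 869.47 = 1691.4 tonne/day.

1691 tonne/day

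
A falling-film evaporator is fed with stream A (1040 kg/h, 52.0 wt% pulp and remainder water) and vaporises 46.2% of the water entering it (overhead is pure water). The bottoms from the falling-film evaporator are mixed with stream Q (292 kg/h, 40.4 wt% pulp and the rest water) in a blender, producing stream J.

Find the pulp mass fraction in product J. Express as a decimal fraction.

0.598

Vapour removed = 0.462×0.480×1040 = 230.63 kg/h; concentrate = 809.37 kg/h.
pulp reaching the mixer = 540.8 (from concentrate) + 292×0.404 = 658.77 kg/h.
Product flow = 809.37 + 292 = 1101.4 kg/h; pulp fraction = 0.598.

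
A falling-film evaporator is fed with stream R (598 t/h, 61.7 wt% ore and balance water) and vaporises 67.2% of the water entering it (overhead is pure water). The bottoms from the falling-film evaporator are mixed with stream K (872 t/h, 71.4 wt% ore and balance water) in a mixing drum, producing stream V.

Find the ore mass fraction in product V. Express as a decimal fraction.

0.753

Vapour removed = 0.672×0.383×598 = 153.91 t/h; concentrate = 444.09 t/h.
ore reaching the mixer = 368.97 (from concentrate) + 872×0.714 = 991.57 t/h.
Product flow = 444.09 + 872 = 1316.1 t/h; ore fraction = 0.753.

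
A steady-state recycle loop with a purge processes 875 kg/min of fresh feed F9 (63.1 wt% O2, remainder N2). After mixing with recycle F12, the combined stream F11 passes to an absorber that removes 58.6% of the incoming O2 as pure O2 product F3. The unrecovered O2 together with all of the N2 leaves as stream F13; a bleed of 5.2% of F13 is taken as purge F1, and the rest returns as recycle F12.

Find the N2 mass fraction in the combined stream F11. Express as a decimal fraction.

0.872

N2 enters only via F9 and leaves only via the purge: 875×0.369 = 0.052×(N2 in F13), and the absorber passes all N2, so N2 in F11 = N2 in F13 = 6209.1 kg/min.
O2 in F11: m_A = 875×0.631 + (1−0.052)·(1−0.586)·m_A, so m_A = 552.12/0.6075 = 908.81 kg/min.
F11 = 908.81 + 6209.1 = 7117.9 kg/min.
N2 fraction in F11 = 6209.1/7117.9 = 0.872.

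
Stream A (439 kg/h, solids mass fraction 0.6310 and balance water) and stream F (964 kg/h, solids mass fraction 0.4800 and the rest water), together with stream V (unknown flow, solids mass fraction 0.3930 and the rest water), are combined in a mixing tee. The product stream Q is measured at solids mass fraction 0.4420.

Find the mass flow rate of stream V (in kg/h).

2441 kg/h

Let V be the unknown flow. Total out = 1403 + V.
solids balance: 739.73 + 0.393·V = 0.442·(1403 + V)
(0.393 − 0.442)·V = 0.442×1403 − 739.73 = -119.6
V = -119.6 / -0.049 = 2440.9 kg/h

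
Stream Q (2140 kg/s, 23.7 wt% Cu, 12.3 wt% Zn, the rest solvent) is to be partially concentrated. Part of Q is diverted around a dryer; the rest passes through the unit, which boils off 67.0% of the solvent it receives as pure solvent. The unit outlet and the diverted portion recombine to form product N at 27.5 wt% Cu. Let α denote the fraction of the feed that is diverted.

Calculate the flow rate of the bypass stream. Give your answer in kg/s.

1450 kg/s

All 2140×0.237 = 507.18 kg/s of Cu reaches N, so N = 507.18/0.275 = 1844.3 kg/s and vapour = 295.71 kg/s.
The evaporator receives (1−α)·2140 of feed at 0.640 solvent and removes 0.670 of that solvent:
0.670×0.640×(1−α)×2140 = 295.71
(1−α) = 295.71/917.63 = 0.3223;  α = 0.6777.
Bypass flow = 0.6777×2140 = 1450.4 kg/s.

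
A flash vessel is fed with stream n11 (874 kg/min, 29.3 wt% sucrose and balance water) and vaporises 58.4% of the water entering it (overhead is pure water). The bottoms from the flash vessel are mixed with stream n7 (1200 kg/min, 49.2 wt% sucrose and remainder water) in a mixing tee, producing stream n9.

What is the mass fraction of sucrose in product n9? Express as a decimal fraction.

0.494

Vapour removed = 0.584×0.707×874 = 360.86 kg/min; concentrate = 513.14 kg/min.
sucrose reaching the mixer = 256.08 (from concentrate) + 1200×0.492 = 846.48 kg/min.
Product flow = 513.14 + 1200 = 1713.1 kg/min; sucrose fraction = 0.494.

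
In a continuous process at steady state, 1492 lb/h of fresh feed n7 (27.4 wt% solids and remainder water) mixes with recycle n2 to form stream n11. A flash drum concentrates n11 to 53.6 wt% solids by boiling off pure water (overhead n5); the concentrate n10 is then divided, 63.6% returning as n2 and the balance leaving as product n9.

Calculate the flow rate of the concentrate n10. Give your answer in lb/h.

Overall solids balance (none leaves overhead): solids in fresh feed = solids in product, i.e. 1492×0.274 = (1−0.636)·n10·0.536.
n10 = 408.81/(0.536×0.364) = 2095.3 lb/h.

2095 lb/h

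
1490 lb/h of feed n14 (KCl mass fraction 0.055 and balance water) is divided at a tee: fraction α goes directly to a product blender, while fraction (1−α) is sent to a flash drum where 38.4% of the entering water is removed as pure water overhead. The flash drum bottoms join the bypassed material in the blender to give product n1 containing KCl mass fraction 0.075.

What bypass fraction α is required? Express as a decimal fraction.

All 1490×0.055 = 81.95 lb/h of KCl reaches n1, so n1 = 81.95/0.075 = 1092.7 lb/h and vapour = 397.33 lb/h.
The evaporator receives (1−α)·1490 of feed at 0.945 water and removes 0.384 of that water:
0.384×0.945×(1−α)×1490 = 397.33
(1−α) = 397.33/540.69 = 0.7349;  α = 0.2651.

0.265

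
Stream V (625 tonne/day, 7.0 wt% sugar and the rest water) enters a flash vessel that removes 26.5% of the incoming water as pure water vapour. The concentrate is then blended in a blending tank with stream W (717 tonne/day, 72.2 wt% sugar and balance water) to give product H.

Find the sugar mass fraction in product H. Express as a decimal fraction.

0.4726

Vapour removed = 0.265×0.930×625 = 154.03 tonne/day; concentrate = 470.97 tonne/day.
sugar reaching the mixer = 43.75 (from concentrate) + 717×0.722 = 561.42 tonne/day.
Product flow = 470.97 + 717 = 1188 tonne/day; sugar fraction = 0.4726.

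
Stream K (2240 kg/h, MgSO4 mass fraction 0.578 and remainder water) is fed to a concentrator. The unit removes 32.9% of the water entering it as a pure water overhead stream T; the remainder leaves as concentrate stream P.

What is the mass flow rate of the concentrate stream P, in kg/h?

1929 kg/h

water entering = 2240×0.422 = 945.28 kg/h; overhead removed = 0.329×945.28 = 311 kg/h.
Concentrate = 2240 − 311 = 1929 kg/h.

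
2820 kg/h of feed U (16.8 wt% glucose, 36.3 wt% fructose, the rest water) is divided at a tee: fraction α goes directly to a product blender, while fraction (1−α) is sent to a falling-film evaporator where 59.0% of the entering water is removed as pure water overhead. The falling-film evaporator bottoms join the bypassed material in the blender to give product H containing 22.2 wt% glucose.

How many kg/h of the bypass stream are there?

341.1 kg/h

All 2820×0.168 = 473.76 kg/h of glucose reaches H, so H = 473.76/0.222 = 2134.1 kg/h and vapour = 685.95 kg/h.
The evaporator receives (1−α)·2820 of feed at 0.469 water and removes 0.590 of that water:
0.590×0.469×(1−α)×2820 = 685.95
(1−α) = 685.95/780.32 = 0.8791;  α = 0.1209.
Bypass flow = 0.1209×2820 = 341.07 kg/h.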